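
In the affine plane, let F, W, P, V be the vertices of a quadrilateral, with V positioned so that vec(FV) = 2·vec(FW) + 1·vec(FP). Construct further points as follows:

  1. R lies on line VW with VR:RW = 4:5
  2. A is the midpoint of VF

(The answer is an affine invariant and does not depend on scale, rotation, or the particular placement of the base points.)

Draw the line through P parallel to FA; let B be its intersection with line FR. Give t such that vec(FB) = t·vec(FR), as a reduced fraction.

Choose coordinates F = (0, 0), W = (1, 0), P = (0, 1), V = (2, 1).
1. R lies on line VW with VR:RW = 4:5 ⇒ R = (14/9, 5/9)
2. A is the midpoint of VF ⇒ A = (1, 1/2)
through P parallel to FA: direction (1, 1/2); meets FR at B = (-7, -5/2)
B = F + t·(R−F) with t = -9/2

t = -9/2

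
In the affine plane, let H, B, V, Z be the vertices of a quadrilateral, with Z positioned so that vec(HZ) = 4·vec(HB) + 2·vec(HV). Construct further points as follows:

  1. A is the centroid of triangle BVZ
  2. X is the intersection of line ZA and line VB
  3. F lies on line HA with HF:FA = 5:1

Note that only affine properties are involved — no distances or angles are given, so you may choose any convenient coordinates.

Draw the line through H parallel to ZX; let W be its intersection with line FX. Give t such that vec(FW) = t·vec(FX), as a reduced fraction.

Work in coordinates with H = (0, 0), B = (1, 0), V = (0, 1), Z = (4, 2).
1. A is the centroid of triangle BVZ ⇒ A = (5/3, 1)
2. X is the intersection of line ZA and line VB ⇒ X = (1/2, 1/2)
3. F lies on line HA with HF:FA = 5:1 ⇒ F = (25/18, 5/6)
through H parallel to ZX: direction (-7/2, -3/2); meets FX at W = (35/6, 5/2)
W = F + t·(X−F) with t = -5

t = -5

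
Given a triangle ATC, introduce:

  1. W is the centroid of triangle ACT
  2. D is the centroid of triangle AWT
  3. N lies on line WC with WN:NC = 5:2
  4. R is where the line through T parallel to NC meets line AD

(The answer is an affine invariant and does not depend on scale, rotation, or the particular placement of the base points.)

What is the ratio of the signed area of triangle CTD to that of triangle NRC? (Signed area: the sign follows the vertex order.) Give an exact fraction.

[CTD]:[NRC] = -14/3

Work in coordinates with A = (0, 0), T = (1, 0), C = (0, 1).
1. W is the centroid of triangle ACT ⇒ W = (1/3, 1/3)
2. D is the centroid of triangle AWT ⇒ D = (4/9, 1/9)
3. N lies on line WC with WN:NC = 5:2 ⇒ N = (2/21, 17/21)
4. R is where the line through T parallel to NC meets line AD ⇒ R = (8/9, 2/9)
2·[CTD] = -4/9, 2·[NRC] = 2/21
[CTD]:[NRC] = -4/9:2/21 = -14/3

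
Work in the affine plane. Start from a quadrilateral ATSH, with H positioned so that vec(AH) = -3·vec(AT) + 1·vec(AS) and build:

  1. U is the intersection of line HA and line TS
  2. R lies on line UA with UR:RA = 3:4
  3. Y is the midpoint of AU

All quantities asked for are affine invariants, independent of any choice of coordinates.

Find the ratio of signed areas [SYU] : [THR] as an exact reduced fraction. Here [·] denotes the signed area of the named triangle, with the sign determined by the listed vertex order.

[SYU]:[THR] = 7/12

Work in coordinates with A = (0, 0), T = (1, 0), S = (0, 1), H = (-3, 1).
1. U is the intersection of line HA and line TS ⇒ U = (3/2, -1/2)
2. R lies on line UA with UR:RA = 3:4 ⇒ R = (6/7, -2/7)
3. Y is the midpoint of AU ⇒ Y = (3/4, -1/4)
2·[SYU] = 3/4, 2·[THR] = 9/7
[SYU]:[THR] = 3/4:9/7 = 7/12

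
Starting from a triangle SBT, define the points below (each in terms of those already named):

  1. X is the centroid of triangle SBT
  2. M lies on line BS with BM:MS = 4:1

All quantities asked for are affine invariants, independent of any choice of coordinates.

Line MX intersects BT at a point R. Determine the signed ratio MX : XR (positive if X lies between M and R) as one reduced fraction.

Work in coordinates with S = (0, 0), B = (1, 0), T = (0, 1).
1. X is the centroid of triangle SBT ⇒ X = (1/3, 1/3)
2. M lies on line BS with BM:MS = 4:1 ⇒ M = (1/5, 0)
line MX meets BT at R = (3/7, 4/7)
X = M + t·(R−M) with t = 7/12, so MX:XR = 7/12:5/12

MX:XR = 7/5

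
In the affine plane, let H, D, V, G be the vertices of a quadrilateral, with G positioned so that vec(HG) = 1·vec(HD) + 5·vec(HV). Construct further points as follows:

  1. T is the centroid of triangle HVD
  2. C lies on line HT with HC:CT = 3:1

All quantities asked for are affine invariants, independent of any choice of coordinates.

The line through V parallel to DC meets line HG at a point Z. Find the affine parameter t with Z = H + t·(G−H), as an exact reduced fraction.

t = 3/16

Set H = (0, 0), D = (1, 0), V = (0, 1), G = (1, 5); any affine frame gives the same invariant.
1. T is the centroid of triangle HVD ⇒ T = (1/3, 1/3)
2. C lies on line HT with HC:CT = 3:1 ⇒ C = (1/4, 1/4)
through V parallel to DC: direction (-3/4, 1/4); meets HG at Z = (3/16, 15/16)
Z = H + t·(G−H) with t = 3/16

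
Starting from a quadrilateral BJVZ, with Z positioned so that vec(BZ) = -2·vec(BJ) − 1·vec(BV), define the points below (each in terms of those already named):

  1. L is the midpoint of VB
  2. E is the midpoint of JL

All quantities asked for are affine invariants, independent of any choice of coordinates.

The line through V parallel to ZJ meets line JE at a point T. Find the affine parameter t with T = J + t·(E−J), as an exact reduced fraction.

t = 16/5

Set B = (0, 0), J = (1, 0), V = (0, 1), Z = (-2, -1); any affine frame gives the same invariant.
1. L is the midpoint of VB ⇒ L = (0, 1/2)
2. E is the midpoint of JL ⇒ E = (1/2, 1/4)
through V parallel to ZJ: direction (3, 1); meets JE at T = (-3/5, 4/5)
T = J + t·(E−J) with t = 16/5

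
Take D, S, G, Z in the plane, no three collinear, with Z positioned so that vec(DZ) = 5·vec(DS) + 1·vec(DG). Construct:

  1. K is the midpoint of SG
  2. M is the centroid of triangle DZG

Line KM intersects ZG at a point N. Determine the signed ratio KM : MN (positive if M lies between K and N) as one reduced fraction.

KM:MN = 1/2

Choose coordinates D = (0, 0), S = (1, 0), G = (0, 1), Z = (5, 1).
1. K is the midpoint of SG ⇒ K = (1/2, 1/2)
2. M is the centroid of triangle DZG ⇒ M = (5/3, 2/3)
line KM meets ZG at N = (4, 1)
M = K + t·(N−K) with t = 1/3, so KM:MN = 1/3:2/3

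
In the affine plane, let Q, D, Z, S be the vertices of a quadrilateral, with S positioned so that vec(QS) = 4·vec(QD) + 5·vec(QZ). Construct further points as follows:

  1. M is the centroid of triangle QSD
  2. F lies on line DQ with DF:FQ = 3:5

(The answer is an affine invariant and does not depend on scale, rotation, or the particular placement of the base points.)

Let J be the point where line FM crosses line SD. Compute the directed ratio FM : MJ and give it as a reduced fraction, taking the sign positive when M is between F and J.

Work in coordinates with Q = (0, 0), D = (1, 0), Z = (0, 1), S = (4, 5).
1. M is the centroid of triangle QSD ⇒ M = (5/3, 5/3)
2. F lies on line DQ with DF:FQ = 3:5 ⇒ F = (5/8, 0)
line FM meets SD at J = (10, 15)
M = F + t·(J−F) with t = 1/9, so FM:MJ = 1/9:8/9

FM:MJ = 1/8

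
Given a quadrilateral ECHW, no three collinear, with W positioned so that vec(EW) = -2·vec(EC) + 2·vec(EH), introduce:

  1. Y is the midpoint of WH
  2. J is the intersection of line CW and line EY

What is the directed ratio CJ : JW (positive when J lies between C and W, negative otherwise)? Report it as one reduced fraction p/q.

CJ:JW = 3/2

Work in coordinates with E = (0, 0), C = (1, 0), H = (0, 1), W = (-2, 2).
1. Y is the midpoint of WH ⇒ Y = (-1, 3/2)
2. J is the intersection of line CW and line EY ⇒ J = (-4/5, 6/5)
J = C + t·(W−C) with t = 3/5, so CJ:JW = t:(1−t) = 3/5:2/5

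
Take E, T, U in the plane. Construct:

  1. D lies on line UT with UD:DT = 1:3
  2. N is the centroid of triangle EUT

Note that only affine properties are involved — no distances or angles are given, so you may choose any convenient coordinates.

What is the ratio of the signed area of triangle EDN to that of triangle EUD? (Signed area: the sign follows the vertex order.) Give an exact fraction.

[EDN]:[EUD] = 2/3

Set E = (0, 0), T = (1, 0), U = (0, 1); any affine frame gives the same invariant.
1. D lies on line UT with UD:DT = 1:3 ⇒ D = (1/4, 3/4)
2. N is the centroid of triangle EUT ⇒ N = (1/3, 1/3)
2·[EDN] = -1/6, 2·[EUD] = -1/4
[EDN]:[EUD] = -1/6:-1/4 = 2/3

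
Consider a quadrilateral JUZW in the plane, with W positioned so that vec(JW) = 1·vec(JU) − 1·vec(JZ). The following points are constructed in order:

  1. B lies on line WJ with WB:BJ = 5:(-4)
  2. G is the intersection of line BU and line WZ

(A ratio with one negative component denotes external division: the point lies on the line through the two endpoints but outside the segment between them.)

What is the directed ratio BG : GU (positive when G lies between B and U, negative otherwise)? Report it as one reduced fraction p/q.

Set J = (0, 0), U = (1, 0), Z = (0, 1), W = (1, -1); any affine frame gives the same invariant.
1. B lies on line WJ with WB:BJ = 5:(-4) ⇒ B = (-4, 4)
2. G is the intersection of line BU and line WZ ⇒ G = (1/6, 2/3)
G = B + t·(U−B) with t = 5/6, so BG:GU = t:(1−t) = 5/6:1/6

BG:GU = 5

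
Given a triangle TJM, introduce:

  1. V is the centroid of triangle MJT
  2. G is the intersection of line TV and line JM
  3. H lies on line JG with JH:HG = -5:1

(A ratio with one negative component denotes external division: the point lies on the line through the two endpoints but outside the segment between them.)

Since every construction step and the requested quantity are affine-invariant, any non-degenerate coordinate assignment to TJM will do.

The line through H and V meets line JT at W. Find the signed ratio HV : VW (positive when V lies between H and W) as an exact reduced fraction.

HV:VW = 7/8

Assign T = (0, 0), J = (1, 0), M = (0, 1) — the answer is frame-independent, so this choice is without loss of generality.
1. V is the centroid of triangle MJT ⇒ V = (1/3, 1/3)
2. G is the intersection of line TV and line JM ⇒ G = (1/2, 1/2)
3. H lies on line JG with JH:HG = -5:1 ⇒ H = (3/8, 5/8)
line HV meets JT at W = (2/7, 0)
V = H + t·(W−H) with t = 7/15, so HV:VW = 7/15:8/15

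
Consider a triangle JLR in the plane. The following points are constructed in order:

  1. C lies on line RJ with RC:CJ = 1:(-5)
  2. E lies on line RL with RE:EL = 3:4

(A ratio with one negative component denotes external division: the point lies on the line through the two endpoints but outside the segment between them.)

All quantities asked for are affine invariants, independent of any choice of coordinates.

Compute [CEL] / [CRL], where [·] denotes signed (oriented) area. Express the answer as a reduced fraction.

[CEL]:[CRL] = 4/7

Assign J = (0, 0), L = (1, 0), R = (0, 1) — the answer is frame-independent, so this choice is without loss of generality.
1. C lies on line RJ with RC:CJ = 1:(-5) ⇒ C = (0, 5/4)
2. E lies on line RL with RE:EL = 3:4 ⇒ E = (3/7, 4/7)
2·[CEL] = 1/7, 2·[CRL] = 1/4
[CEL]:[CRL] = 1/7:1/4 = 4/7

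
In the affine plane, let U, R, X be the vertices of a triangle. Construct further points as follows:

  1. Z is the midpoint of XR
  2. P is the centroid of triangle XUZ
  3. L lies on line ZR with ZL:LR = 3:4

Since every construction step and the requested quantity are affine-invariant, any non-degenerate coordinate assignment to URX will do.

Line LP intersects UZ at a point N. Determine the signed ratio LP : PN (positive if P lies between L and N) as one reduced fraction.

Work in coordinates with U = (0, 0), R = (1, 0), X = (0, 1).
1. Z is the midpoint of XR ⇒ Z = (1/2, 1/2)
2. P is the centroid of triangle XUZ ⇒ P = (1/6, 1/2)
3. L lies on line ZR with ZL:LR = 3:4 ⇒ L = (5/7, 2/7)
line LP meets UZ at N = (13/32, 13/32)
P = L + t·(N−L) with t = 16/9, so LP:PN = 16/9:-7/9

LP:PN = -16/7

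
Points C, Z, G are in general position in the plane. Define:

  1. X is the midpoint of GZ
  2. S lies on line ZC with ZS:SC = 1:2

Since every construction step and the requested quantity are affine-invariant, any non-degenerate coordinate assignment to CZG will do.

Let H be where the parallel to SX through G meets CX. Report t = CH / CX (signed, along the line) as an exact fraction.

t = 1/2

Work in coordinates with C = (0, 0), Z = (1, 0), G = (0, 1).
1. X is the midpoint of GZ ⇒ X = (1/2, 1/2)
2. S lies on line ZC with ZS:SC = 1:2 ⇒ S = (2/3, 0)
through G parallel to SX: direction (-1/6, 1/2); meets CX at H = (1/4, 1/4)
H = C + t·(X−C) with t = 1/2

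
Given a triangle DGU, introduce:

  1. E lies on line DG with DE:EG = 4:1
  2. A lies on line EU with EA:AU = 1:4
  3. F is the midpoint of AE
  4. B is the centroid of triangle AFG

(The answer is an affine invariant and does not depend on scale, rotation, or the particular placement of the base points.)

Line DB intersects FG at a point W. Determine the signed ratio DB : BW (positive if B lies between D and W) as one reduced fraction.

Assign D = (0, 0), G = (1, 0), U = (0, 1) — the answer is frame-independent, so this choice is without loss of generality.
1. E lies on line DG with DE:EG = 4:1 ⇒ E = (4/5, 0)
2. A lies on line EU with EA:AU = 1:4 ⇒ A = (16/25, 1/5)
3. F is the midpoint of AE ⇒ F = (18/25, 1/10)
4. B is the centroid of triangle AFG ⇒ B = (59/75, 1/10)
line DB meets FG at W = (59/80, 3/32)
B = D + t·(W−D) with t = 16/15, so DB:BW = 16/15:-1/15

DB:BW = -16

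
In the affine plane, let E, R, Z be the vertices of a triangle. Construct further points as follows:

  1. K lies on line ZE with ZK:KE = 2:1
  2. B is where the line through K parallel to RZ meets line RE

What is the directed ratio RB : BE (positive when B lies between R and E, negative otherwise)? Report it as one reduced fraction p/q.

RB:BE = 2

Assign E = (0, 0), R = (1, 0), Z = (0, 1) — the answer is frame-independent, so this choice is without loss of generality.
1. K lies on line ZE with ZK:KE = 2:1 ⇒ K = (0, 1/3)
2. B is where the line through K parallel to RZ meets line RE ⇒ B = (1/3, 0)
B = R + t·(E−R) with t = 2/3, so RB:BE = t:(1−t) = 2/3:1/3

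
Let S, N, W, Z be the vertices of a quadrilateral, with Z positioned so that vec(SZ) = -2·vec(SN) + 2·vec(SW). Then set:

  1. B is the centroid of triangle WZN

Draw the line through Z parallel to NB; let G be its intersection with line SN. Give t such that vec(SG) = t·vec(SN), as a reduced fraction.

Assign S = (0, 0), N = (1, 0), W = (0, 1), Z = (-2, 2) — the answer is frame-independent, so this choice is without loss of generality.
1. B is the centroid of triangle WZN ⇒ B = (-1/3, 1)
through Z parallel to NB: direction (-4/3, 1); meets SN at G = (2/3, 0)
G = S + t·(N−S) with t = 2/3

t = 2/3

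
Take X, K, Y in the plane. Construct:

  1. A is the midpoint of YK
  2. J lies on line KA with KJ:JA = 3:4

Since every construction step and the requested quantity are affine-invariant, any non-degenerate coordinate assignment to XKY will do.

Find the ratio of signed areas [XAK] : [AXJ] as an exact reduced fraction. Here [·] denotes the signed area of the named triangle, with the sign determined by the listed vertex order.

Work in coordinates with X = (0, 0), K = (1, 0), Y = (0, 1).
1. A is the midpoint of YK ⇒ A = (1/2, 1/2)
2. J lies on line KA with KJ:JA = 3:4 ⇒ J = (11/14, 3/14)
2·[XAK] = -1/2, 2·[AXJ] = 2/7
[XAK]:[AXJ] = -1/2:2/7 = -7/4

[XAK]:[AXJ] = -7/4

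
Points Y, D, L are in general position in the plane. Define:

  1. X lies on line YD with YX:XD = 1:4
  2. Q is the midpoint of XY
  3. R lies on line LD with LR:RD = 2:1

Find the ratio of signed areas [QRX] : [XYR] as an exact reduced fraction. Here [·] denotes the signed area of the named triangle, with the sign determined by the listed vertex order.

Assign Y = (0, 0), D = (1, 0), L = (0, 1) — the answer is frame-independent, so this choice is without loss of generality.
1. X lies on line YD with YX:XD = 1:4 ⇒ X = (1/5, 0)
2. Q is the midpoint of XY ⇒ Q = (1/10, 0)
3. R lies on line LD with LR:RD = 2:1 ⇒ R = (2/3, 1/3)
2·[QRX] = -1/30, 2·[XYR] = -1/15
[QRX]:[XYR] = -1/30:-1/15 = 1/2

[QRX]:[XYR] = 1/2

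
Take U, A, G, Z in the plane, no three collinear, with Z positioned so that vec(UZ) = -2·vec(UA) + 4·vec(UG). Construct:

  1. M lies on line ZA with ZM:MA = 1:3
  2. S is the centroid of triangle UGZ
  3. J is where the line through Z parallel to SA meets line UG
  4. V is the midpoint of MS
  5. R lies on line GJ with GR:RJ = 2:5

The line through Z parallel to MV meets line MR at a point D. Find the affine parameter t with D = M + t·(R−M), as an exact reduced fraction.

Assign U = (0, 0), A = (1, 0), G = (0, 1), Z = (-2, 4) — the answer is frame-independent, so this choice is without loss of generality.
1. M lies on line ZA with ZM:MA = 1:3 ⇒ M = (-5/4, 3)
2. S is the centroid of triangle UGZ ⇒ S = (-2/3, 5/3)
3. J is where the line through Z parallel to SA meets line UG ⇒ J = (0, 2)
4. V is the midpoint of MS ⇒ V = (-23/24, 7/3)
5. R lies on line GJ with GR:RJ = 2:5 ⇒ R = (0, 9/7)
through Z parallel to MV: direction (7/24, -2/3); meets MR at D = (-65/32, 57/14)
D = M + t·(R−M) with t = -5/8

t = -5/8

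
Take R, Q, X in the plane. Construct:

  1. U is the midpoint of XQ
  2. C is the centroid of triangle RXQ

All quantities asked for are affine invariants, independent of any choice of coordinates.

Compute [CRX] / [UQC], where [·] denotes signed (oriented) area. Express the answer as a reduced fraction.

[CRX]:[UQC] = 2

Set R = (0, 0), Q = (1, 0), X = (0, 1); any affine frame gives the same invariant.
1. U is the midpoint of XQ ⇒ U = (1/2, 1/2)
2. C is the centroid of triangle RXQ ⇒ C = (1/3, 1/3)
2·[CRX] = -1/3, 2·[UQC] = -1/6
[CRX]:[UQC] = -1/3:-1/6 = 2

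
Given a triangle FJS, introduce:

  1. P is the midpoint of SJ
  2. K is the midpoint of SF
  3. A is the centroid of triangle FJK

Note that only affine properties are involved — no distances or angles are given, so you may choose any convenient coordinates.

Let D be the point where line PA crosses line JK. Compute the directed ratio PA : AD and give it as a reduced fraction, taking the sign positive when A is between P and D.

Assign F = (0, 0), J = (1, 0), S = (0, 1) — the answer is frame-independent, so this choice is without loss of generality.
1. P is the midpoint of SJ ⇒ P = (1/2, 1/2)
2. K is the midpoint of SF ⇒ K = (0, 1/2)
3. A is the centroid of triangle FJK ⇒ A = (1/3, 1/6)
line PA meets JK at D = (2/5, 3/10)
A = P + t·(D−P) with t = 5/3, so PA:AD = 5/3:-2/3

PA:AD = -5/2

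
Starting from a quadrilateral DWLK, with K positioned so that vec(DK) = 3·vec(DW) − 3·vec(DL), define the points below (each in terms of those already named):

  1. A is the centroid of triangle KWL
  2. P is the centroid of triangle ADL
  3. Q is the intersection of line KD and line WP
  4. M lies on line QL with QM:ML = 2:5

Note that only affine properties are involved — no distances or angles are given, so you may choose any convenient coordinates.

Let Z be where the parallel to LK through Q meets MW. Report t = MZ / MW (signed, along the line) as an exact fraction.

Set D = (0, 0), W = (1, 0), L = (0, 1), K = (3, -3); any affine frame gives the same invariant.
1. A is the centroid of triangle KWL ⇒ A = (4/3, -2/3)
2. P is the centroid of triangle ADL ⇒ P = (4/9, 1/9)
3. Q is the intersection of line KD and line WP ⇒ Q = (-1/4, 1/4)
4. M lies on line QL with QM:ML = 2:5 ⇒ M = (-5/28, 13/28)
through Q parallel to LK: direction (3, -4); meets MW at Z = (-63/124, 221/372)
Z = M + t·(W−M) with t = -26/93

t = -26/93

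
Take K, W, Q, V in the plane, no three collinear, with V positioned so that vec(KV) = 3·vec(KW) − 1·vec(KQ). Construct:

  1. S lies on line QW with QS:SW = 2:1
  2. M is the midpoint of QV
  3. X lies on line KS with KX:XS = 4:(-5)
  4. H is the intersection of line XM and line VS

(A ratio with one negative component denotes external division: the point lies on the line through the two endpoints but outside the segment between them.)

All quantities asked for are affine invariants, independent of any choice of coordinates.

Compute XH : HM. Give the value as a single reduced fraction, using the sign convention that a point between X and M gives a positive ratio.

XH:HM = 25

Assign K = (0, 0), W = (1, 0), Q = (0, 1), V = (3, -1) — the answer is frame-independent, so this choice is without loss of generality.
1. S lies on line QW with QS:SW = 2:1 ⇒ S = (2/3, 1/3)
2. M is the midpoint of QV ⇒ M = (3/2, 0)
3. X lies on line KS with KX:XS = 4:(-5) ⇒ X = (-8/3, -4/3)
4. H is the intersection of line XM and line VS ⇒ H = (209/156, -2/39)
H = X + t·(M−X) with t = 25/26, so XH:HM = t:(1−t) = 25/26:1/26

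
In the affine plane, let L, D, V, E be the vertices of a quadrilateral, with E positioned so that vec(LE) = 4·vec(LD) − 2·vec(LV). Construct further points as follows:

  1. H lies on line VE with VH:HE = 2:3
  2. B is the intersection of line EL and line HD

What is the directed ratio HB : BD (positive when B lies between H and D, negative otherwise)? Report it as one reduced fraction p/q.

HB:BD = -6/5

Set L = (0, 0), D = (1, 0), V = (0, 1), E = (4, -2); any affine frame gives the same invariant.
1. H lies on line VE with VH:HE = 2:3 ⇒ H = (8/5, -1/5)
2. B is the intersection of line EL and line HD ⇒ B = (-2, 1)
B = H + t·(D−H) with t = 6, so HB:BD = t:(1−t) = 6:-5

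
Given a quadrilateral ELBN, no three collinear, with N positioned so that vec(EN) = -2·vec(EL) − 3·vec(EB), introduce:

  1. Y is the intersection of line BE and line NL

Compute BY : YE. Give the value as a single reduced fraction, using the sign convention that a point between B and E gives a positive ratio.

BY:YE = -2

Set E = (0, 0), L = (1, 0), B = (0, 1), N = (-2, -3); any affine frame gives the same invariant.
1. Y is the intersection of line BE and line NL ⇒ Y = (0, -1)
Y = B + t·(E−B) with t = 2, so BY:YE = t:(1−t) = 2:-1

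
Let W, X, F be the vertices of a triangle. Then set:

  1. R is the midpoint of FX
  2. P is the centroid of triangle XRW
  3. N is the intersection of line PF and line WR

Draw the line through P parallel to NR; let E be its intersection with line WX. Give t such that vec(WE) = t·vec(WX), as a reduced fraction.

t = 1/3

Choose coordinates W = (0, 0), X = (1, 0), F = (0, 1).
1. R is the midpoint of FX ⇒ R = (1/2, 1/2)
2. P is the centroid of triangle XRW ⇒ P = (1/2, 1/6)
3. N is the intersection of line PF and line WR ⇒ N = (3/8, 3/8)
through P parallel to NR: direction (1/8, 1/8); meets WX at E = (1/3, 0)
E = W + t·(X−W) with t = 1/3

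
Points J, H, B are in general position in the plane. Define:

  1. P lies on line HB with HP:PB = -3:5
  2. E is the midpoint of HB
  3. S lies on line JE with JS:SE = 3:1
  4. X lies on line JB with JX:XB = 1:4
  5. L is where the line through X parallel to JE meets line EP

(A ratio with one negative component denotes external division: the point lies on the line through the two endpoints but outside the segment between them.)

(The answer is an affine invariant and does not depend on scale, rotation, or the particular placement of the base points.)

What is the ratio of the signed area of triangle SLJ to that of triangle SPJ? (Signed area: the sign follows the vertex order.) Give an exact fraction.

Work in coordinates with J = (0, 0), H = (1, 0), B = (0, 1).
1. P lies on line HB with HP:PB = -3:5 ⇒ P = (5/2, -3/2)
2. E is the midpoint of HB ⇒ E = (1/2, 1/2)
3. S lies on line JE with JS:SE = 3:1 ⇒ S = (3/8, 3/8)
4. X lies on line JB with JX:XB = 1:4 ⇒ X = (0, 1/5)
5. L is where the line through X parallel to JE meets line EP ⇒ L = (2/5, 3/5)
2·[SLJ] = 3/40, 2·[SPJ] = -3/2
[SLJ]:[SPJ] = 3/40:-3/2 = -1/20

[SLJ]:[SPJ] = -1/20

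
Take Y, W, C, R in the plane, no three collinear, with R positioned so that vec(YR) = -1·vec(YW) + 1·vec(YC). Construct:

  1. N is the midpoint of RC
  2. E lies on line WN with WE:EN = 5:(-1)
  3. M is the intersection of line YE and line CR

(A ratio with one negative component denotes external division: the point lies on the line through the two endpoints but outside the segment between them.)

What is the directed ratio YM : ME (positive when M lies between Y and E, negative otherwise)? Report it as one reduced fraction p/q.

Work in coordinates with Y = (0, 0), W = (1, 0), C = (0, 1), R = (-1, 1).
1. N is the midpoint of RC ⇒ N = (-1/2, 1)
2. E lies on line WN with WE:EN = 5:(-1) ⇒ E = (-7/8, 5/4)
3. M is the intersection of line YE and line CR ⇒ M = (-7/10, 1)
M = Y + t·(E−Y) with t = 4/5, so YM:ME = t:(1−t) = 4/5:1/5

YM:ME = 4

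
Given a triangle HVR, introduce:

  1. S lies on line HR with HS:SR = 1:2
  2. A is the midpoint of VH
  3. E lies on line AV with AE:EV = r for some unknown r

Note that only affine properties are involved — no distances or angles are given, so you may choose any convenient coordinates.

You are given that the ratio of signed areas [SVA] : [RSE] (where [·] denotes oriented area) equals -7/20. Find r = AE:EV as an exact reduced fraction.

Set H = (0, 0), V = (1, 0), R = (0, 1); any affine frame gives the same invariant.
1. S lies on line HR with HS:SR = 1:2 ⇒ S = (0, 1/3)
2. A is the midpoint of VH ⇒ A = (1/2, 0)
3. With AE:EV = r, write λ = r/(r+1) so E = A + λ·(V−A); E is affine-linear in λ
Every point depending on E is an affine combination of E and λ-independent points, so each such coordinate is linear in λ; the λ² term in each signed area is a multiple of (V−A)×(V−A) = 0, so 2·[SVA] and 2·[RSE] are each linear in λ. Evaluating at λ=0 and λ=1:
  2·[SVA] = -1/6,   2·[RSE] = 1/3·λ + 1/3
So [SVA]:[RSE] = (-1/6) / (1/3·λ + 1/3). Setting this equal to -7/20:
  -1/6 = -7/20·(1/3·λ + 1/3)  ⇒  λ = 3/7
Then r = λ/(1−λ) = (3/7)/(4/7) = 3/4. Check: with r = 3/4, E = (5/7, 0) and [SVA]:[RSE] = -7/20 as required.

r = 3/4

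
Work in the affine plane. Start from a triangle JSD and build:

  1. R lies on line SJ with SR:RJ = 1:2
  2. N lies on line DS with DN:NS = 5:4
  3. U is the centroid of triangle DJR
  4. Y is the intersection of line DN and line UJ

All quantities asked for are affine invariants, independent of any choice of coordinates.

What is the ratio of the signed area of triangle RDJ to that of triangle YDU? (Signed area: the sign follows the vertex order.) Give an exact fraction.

Work in coordinates with J = (0, 0), S = (1, 0), D = (0, 1).
1. R lies on line SJ with SR:RJ = 1:2 ⇒ R = (2/3, 0)
2. N lies on line DS with DN:NS = 5:4 ⇒ N = (5/9, 4/9)
3. U is the centroid of triangle DJR ⇒ U = (2/9, 1/3)
4. Y is the intersection of line DN and line UJ ⇒ Y = (2/5, 3/5)
2·[RDJ] = 2/3, 2·[YDU] = 8/45
[RDJ]:[YDU] = 2/3:8/45 = 15/4

[RDJ]:[YDU] = 15/4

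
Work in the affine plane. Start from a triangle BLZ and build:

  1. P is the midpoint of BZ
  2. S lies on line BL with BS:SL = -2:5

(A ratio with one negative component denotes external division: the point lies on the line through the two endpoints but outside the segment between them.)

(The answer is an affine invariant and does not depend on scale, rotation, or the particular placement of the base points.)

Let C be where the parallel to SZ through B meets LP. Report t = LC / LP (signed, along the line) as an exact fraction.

t = 3/4

Assign B = (0, 0), L = (1, 0), Z = (0, 1) — the answer is frame-independent, so this choice is without loss of generality.
1. P is the midpoint of BZ ⇒ P = (0, 1/2)
2. S lies on line BL with BS:SL = -2:5 ⇒ S = (-2/3, 0)
through B parallel to SZ: direction (2/3, 1); meets LP at C = (1/4, 3/8)
C = L + t·(P−L) with t = 3/4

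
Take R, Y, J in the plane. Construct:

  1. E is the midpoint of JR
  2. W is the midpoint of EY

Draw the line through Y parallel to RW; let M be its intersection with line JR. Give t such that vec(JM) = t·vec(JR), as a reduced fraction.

Work in coordinates with R = (0, 0), Y = (1, 0), J = (0, 1).
1. E is the midpoint of JR ⇒ E = (0, 1/2)
2. W is the midpoint of EY ⇒ W = (1/2, 1/4)
through Y parallel to RW: direction (1/2, 1/4); meets JR at M = (0, -1/2)
M = J + t·(R−J) with t = 3/2

t = 3/2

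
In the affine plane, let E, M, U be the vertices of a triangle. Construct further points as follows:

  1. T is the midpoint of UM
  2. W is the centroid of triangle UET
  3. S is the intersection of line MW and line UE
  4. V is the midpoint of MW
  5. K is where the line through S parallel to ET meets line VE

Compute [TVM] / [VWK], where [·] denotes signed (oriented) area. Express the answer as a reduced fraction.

[TVM]:[VWK] = 5/42

Work in coordinates with E = (0, 0), M = (1, 0), U = (0, 1).
1. T is the midpoint of UM ⇒ T = (1/2, 1/2)
2. W is the centroid of triangle UET ⇒ W = (1/6, 1/2)
3. S is the intersection of line MW and line UE ⇒ S = (0, 3/5)
4. V is the midpoint of MW ⇒ V = (7/12, 1/4)
5. K is where the line through S parallel to ET meets line VE ⇒ K = (-21/20, -9/20)
2·[TVM] = 1/12, 2·[VWK] = 7/10
[TVM]:[VWK] = 1/12:7/10 = 5/42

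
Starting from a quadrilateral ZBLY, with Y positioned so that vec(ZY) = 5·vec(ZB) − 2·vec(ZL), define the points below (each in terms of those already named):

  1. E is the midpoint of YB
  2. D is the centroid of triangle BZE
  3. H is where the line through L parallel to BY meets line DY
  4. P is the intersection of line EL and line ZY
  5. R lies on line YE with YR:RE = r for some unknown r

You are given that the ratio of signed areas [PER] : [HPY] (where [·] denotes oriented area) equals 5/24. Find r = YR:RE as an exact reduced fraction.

Assign Z = (0, 0), B = (1, 0), L = (0, 1), Y = (5, -2) — the answer is frame-independent, so this choice is without loss of generality.
1. E is the midpoint of YB ⇒ E = (3, -1)
2. D is the centroid of triangle BZE ⇒ D = (4/3, -1/3)
3. H is where the line through L parallel to BY meets line DY ⇒ H = (16, -7)
4. P is the intersection of line EL and line ZY ⇒ P = (15/4, -3/2)
5. With YR:RE = r, write λ = r/(r+1) so R = Y + λ·(E−Y); R is affine-linear in λ
Every point depending on R is an affine combination of R and λ-independent points, so each such coordinate is linear in λ; the λ² term in each signed area is a multiple of (E−Y)×(E−Y) = 0, so 2·[PER] and 2·[HPY] are each linear in λ. Evaluating at λ=0 and λ=1:
  2·[PER] = 1/4·λ − 1/4,   2·[HPY] = -3/4
So [PER]:[HPY] = (1/4·λ − 1/4) / (-3/4). Setting this equal to 5/24:
  1/4·λ − 1/4 = 5/24·(-3/4)  ⇒  λ = 3/8
Then r = λ/(1−λ) = (3/8)/(5/8) = 3/5. Check: with r = 3/5, R = (17/4, -13/8) and [PER]:[HPY] = 5/24 as required.

r = 3/5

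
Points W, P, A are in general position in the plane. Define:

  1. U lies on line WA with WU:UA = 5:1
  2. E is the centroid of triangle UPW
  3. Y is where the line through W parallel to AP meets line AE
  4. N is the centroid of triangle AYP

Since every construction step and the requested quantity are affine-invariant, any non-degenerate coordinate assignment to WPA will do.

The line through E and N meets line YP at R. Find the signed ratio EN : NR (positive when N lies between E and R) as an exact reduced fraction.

Choose coordinates W = (0, 0), P = (1, 0), A = (0, 1).
1. U lies on line WA with WU:UA = 5:1 ⇒ U = (0, 5/6)
2. E is the centroid of triangle UPW ⇒ E = (1/3, 5/18)
3. Y is where the line through W parallel to AP meets line AE ⇒ Y = (6/7, -6/7)
4. N is the centroid of triangle AYP ⇒ N = (13/21, 1/21)
line EN meets YP at R = (101/105, -8/35)
N = E + t·(R−E) with t = 5/11, so EN:NR = 5/11:6/11

EN:NR = 5/6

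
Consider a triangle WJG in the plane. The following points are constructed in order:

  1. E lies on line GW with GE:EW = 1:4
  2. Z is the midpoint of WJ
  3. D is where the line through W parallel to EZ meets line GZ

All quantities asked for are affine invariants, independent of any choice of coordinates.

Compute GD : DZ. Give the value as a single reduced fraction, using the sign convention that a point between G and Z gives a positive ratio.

Assign W = (0, 0), J = (1, 0), G = (0, 1) — the answer is frame-independent, so this choice is without loss of generality.
1. E lies on line GW with GE:EW = 1:4 ⇒ E = (0, 4/5)
2. Z is the midpoint of WJ ⇒ Z = (1/2, 0)
3. D is where the line through W parallel to EZ meets line GZ ⇒ D = (5/2, -4)
D = G + t·(Z−G) with t = 5, so GD:DZ = t:(1−t) = 5:-4

GD:DZ = -5/4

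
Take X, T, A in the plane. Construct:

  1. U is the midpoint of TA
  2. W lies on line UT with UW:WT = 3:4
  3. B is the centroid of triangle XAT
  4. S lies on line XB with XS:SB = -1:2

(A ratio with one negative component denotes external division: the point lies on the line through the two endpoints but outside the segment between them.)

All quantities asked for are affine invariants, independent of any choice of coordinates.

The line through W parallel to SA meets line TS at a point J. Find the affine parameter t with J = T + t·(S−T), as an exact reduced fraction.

Assign X = (0, 0), T = (1, 0), A = (0, 1) — the answer is frame-independent, so this choice is without loss of generality.
1. U is the midpoint of TA ⇒ U = (1/2, 1/2)
2. W lies on line UT with UW:WT = 3:4 ⇒ W = (5/7, 2/7)
3. B is the centroid of triangle XAT ⇒ B = (1/3, 1/3)
4. S lies on line XB with XS:SB = -1:2 ⇒ S = (-1/3, -1/3)
through W parallel to SA: direction (1/3, 4/3); meets TS at J = (13/21, -2/21)
J = T + t·(S−T) with t = 2/7

t = 2/7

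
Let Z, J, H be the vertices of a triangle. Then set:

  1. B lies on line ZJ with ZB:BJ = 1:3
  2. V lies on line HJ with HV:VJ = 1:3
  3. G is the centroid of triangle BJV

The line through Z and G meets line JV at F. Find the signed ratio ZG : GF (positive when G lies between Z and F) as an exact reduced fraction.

Work in coordinates with Z = (0, 0), J = (1, 0), H = (0, 1).
1. B lies on line ZJ with ZB:BJ = 1:3 ⇒ B = (1/4, 0)
2. V lies on line HJ with HV:VJ = 1:3 ⇒ V = (1/4, 3/4)
3. G is the centroid of triangle BJV ⇒ G = (1/2, 1/4)
line ZG meets JV at F = (2/3, 1/3)
G = Z + t·(F−Z) with t = 3/4, so ZG:GF = 3/4:1/4

ZG:GF = 3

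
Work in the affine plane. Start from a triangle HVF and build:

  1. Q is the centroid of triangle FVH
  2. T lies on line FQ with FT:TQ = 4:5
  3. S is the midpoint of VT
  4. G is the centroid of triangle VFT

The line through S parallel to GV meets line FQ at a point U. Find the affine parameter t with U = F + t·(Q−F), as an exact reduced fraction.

t = 1/3

Choose coordinates H = (0, 0), V = (1, 0), F = (0, 1).
1. Q is the centroid of triangle FVH ⇒ Q = (1/3, 1/3)
2. T lies on line FQ with FT:TQ = 4:5 ⇒ T = (4/27, 19/27)
3. S is the midpoint of VT ⇒ S = (31/54, 19/54)
4. G is the centroid of triangle VFT ⇒ G = (31/81, 46/81)
through S parallel to GV: direction (50/81, -46/81); meets FQ at U = (1/9, 7/9)
U = F + t·(Q−F) with t = 1/3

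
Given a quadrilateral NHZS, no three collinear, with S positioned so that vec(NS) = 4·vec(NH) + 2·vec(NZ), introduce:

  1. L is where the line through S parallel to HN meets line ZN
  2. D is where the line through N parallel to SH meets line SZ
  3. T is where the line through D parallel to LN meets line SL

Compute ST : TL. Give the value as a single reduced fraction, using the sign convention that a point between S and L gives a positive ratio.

Work in coordinates with N = (0, 0), H = (1, 0), Z = (0, 1), S = (4, 2).
1. L is where the line through S parallel to HN meets line ZN ⇒ L = (0, 2)
2. D is where the line through N parallel to SH meets line SZ ⇒ D = (12/5, 8/5)
3. T is where the line through D parallel to LN meets line SL ⇒ T = (12/5, 2)
T = S + t·(L−S) with t = 2/5, so ST:TL = t:(1−t) = 2/5:3/5

ST:TL = 2/3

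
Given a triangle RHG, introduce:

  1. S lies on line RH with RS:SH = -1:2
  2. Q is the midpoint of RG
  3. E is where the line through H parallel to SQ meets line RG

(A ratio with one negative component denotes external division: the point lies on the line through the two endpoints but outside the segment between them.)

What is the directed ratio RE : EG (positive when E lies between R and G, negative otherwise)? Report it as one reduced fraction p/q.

RE:EG = -1/3

Choose coordinates R = (0, 0), H = (1, 0), G = (0, 1).
1. S lies on line RH with RS:SH = -1:2 ⇒ S = (-1, 0)
2. Q is the midpoint of RG ⇒ Q = (0, 1/2)
3. E is where the line through H parallel to SQ meets line RG ⇒ E = (0, -1/2)
E = R + t·(G−R) with t = -1/2, so RE:EG = t:(1−t) = -1/2:3/2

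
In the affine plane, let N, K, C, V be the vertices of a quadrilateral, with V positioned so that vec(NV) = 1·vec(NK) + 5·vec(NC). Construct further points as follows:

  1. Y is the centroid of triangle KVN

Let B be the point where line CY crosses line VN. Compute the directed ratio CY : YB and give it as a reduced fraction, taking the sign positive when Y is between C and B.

Set N = (0, 0), K = (1, 0), C = (0, 1), V = (1, 5); any affine frame gives the same invariant.
1. Y is the centroid of triangle KVN ⇒ Y = (2/3, 5/3)
line CY meets VN at B = (1/4, 5/4)
Y = C + t·(B−C) with t = 8/3, so CY:YB = 8/3:-5/3

CY:YB = -8/5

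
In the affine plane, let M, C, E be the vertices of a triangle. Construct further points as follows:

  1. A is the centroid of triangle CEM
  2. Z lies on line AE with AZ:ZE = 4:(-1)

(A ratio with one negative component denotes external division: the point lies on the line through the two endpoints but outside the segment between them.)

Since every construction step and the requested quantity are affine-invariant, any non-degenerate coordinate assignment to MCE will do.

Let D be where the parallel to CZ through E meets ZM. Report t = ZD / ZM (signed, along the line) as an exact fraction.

Set M = (0, 0), C = (1, 0), E = (0, 1); any affine frame gives the same invariant.
1. A is the centroid of triangle CEM ⇒ A = (1/3, 1/3)
2. Z lies on line AE with AZ:ZE = 4:(-1) ⇒ Z = (-1/9, 11/9)
through E parallel to CZ: direction (-10/9, 11/9); meets ZM at D = (-10/99, 10/9)
D = Z + t·(M−Z) with t = 1/11

t = 1/11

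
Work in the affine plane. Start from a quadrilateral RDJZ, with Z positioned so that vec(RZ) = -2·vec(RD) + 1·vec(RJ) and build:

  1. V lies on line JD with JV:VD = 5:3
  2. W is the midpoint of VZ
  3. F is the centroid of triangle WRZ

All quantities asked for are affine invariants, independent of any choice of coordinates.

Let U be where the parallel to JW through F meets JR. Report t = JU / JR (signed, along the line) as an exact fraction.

Set R = (0, 0), D = (1, 0), J = (0, 1), Z = (-2, 1); any affine frame gives the same invariant.
1. V lies on line JD with JV:VD = 5:3 ⇒ V = (5/8, 3/8)
2. W is the midpoint of VZ ⇒ W = (-11/16, 11/16)
3. F is the centroid of triangle WRZ ⇒ F = (-43/48, 9/16)
through F parallel to JW: direction (-11/16, -5/16); meets JR at U = (0, 32/33)
U = J + t·(R−J) with t = 1/33

t = 1/33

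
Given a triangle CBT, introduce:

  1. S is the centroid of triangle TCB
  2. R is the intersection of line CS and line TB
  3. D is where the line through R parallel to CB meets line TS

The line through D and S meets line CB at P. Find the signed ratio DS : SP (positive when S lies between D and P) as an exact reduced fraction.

Assign C = (0, 0), B = (1, 0), T = (0, 1) — the answer is frame-independent, so this choice is without loss of generality.
1. S is the centroid of triangle TCB ⇒ S = (1/3, 1/3)
2. R is the intersection of line CS and line TB ⇒ R = (1/2, 1/2)
3. D is where the line through R parallel to CB meets line TS ⇒ D = (1/4, 1/2)
line DS meets CB at P = (1/2, 0)
S = D + t·(P−D) with t = 1/3, so DS:SP = 1/3:2/3

DS:SP = 1/2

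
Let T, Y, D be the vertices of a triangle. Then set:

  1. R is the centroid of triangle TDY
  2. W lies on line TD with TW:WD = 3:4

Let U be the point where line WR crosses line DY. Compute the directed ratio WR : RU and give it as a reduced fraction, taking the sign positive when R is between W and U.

Assign T = (0, 0), Y = (1, 0), D = (0, 1) — the answer is frame-independent, so this choice is without loss of generality.
1. R is the centroid of triangle TDY ⇒ R = (1/3, 1/3)
2. W lies on line TD with TW:WD = 3:4 ⇒ W = (0, 3/7)
line WR meets DY at U = (4/5, 1/5)
R = W + t·(U−W) with t = 5/12, so WR:RU = 5/12:7/12

WR:RU = 5/7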